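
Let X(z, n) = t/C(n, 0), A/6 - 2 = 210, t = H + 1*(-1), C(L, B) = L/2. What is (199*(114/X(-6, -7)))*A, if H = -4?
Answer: 100998072/5 ≈ 2.0200e+7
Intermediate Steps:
C(L, B) = L/2 (C(L, B) = L*(1/2) = L/2)
t = -5 (t = -4 + 1*(-1) = -4 - 1 = -5)
A = 1272 (A = 12 + 6*210 = 12 + 1260 = 1272)
X(z, n) = -10/n (X(z, n) = -5*2/n = -10/n)
(199*(114/X(-6, -7)))*A = (199*(114/((-10/(-7)))))*1272 = (199*(114/((-10*(-1/7)))))*1272 = (199*(114/(10/7)))*1272 = (199*(114*(7/10)))*1272 = (199*(399/5))*1272 = (79401/5)*1272 = 100998072/5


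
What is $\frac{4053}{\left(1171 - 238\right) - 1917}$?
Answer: $- \frac{1351}{328} \approx -4.1189$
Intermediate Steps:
$\frac{4053}{\left(1171 - 238\right) - 1917} = \frac{4053}{933 - 1917} = \frac{4053}{-984} = 4053 \left(- \frac{1}{984}\right) = - \frac{1351}{328}$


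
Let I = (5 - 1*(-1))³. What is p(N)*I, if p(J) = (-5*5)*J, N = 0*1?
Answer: 0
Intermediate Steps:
N = 0
I = 216 (I = (5 + 1)³ = 6³ = 216)
p(J) = -25*J
p(N)*I = -25*0*216 = 0*216 = 0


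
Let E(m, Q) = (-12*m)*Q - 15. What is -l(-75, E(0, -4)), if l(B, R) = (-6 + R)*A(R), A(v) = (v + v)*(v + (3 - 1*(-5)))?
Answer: 4410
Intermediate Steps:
E(m, Q) = -15 - 12*Q*m (E(m, Q) = -12*Q*m - 15 = -15 - 12*Q*m)
A(v) = 2*v*(8 + v) (A(v) = (2*v)*(v + (3 + 5)) = (2*v)*(v + 8) = (2*v)*(8 + v) = 2*v*(8 + v))
l(B, R) = 2*R*(-6 + R)*(8 + R) (l(B, R) = (-6 + R)*(2*R*(8 + R)) = 2*R*(-6 + R)*(8 + R))
-l(-75, E(0, -4)) = -2*(-15 - 12*(-4)*0)*(-6 + (-15 - 12*(-4)*0))*(8 + (-15 - 12*(-4)*0)) = -2*(-15 + 0)*(-6 + (-15 + 0))*(8 + (-15 + 0)) = -2*(-15)*(-6 - 15)*(8 - 15) = -2*(-15)*(-21)*(-7) = -1*(-4410) = 4410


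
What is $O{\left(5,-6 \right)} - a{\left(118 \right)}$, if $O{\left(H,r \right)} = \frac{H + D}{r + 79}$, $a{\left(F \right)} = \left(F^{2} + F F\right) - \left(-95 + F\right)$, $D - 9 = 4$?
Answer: $- \frac{2031207}{73} \approx -27825.0$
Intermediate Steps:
$D = 13$ ($D = 9 + 4 = 13$)
$a{\left(F \right)} = 95 - F + 2 F^{2}$ ($a{\left(F \right)} = \left(F^{2} + F^{2}\right) - \left(-95 + F\right) = 2 F^{2} - \left(-95 + F\right) = 95 - F + 2 F^{2}$)
$O{\left(H,r \right)} = \frac{13 + H}{79 + r}$ ($O{\left(H,r \right)} = \frac{H + 13}{r + 79} = \frac{13 + H}{79 + r}$)
$O{\left(5,-6 \right)} - a{\left(118 \right)} = \frac{13 + 5}{79 - 6} - \left(95 - 118 + 2 \cdot 118^{2}\right) = \frac{1}{73} \cdot 18 - \left(95 - 118 + 2 \cdot 13924\right) = \frac{1}{73} \cdot 18 - \left(95 - 118 + 27848\right) = \frac{18}{73} - 27825 = - \frac{2031207}{73}$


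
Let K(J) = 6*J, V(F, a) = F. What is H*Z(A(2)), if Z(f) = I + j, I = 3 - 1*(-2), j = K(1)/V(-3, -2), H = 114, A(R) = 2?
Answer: 342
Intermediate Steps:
j = -2 (j = (6*1)/(-3) = 6*(-1/3) = -2)
I = 5 (I = 3 + 2 = 5)
Z(f) = 3 (Z(f) = 5 - 2 = 3)
H*Z(A(2)) = 114*3 = 342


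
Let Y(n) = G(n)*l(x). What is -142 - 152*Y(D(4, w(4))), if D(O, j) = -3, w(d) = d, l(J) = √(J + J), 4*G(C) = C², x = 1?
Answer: -142 - 342*√2 ≈ -625.66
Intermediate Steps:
G(C) = C²/4
l(J) = √2*√J (l(J) = √(2*J) = √2*√J)
Y(n) = √2*n²/4 (Y(n) = (n²/4)*(√2*√1) = (n²/4)*(√2*1) = (n²/4)*√2 = √2*n²/4)
-142 - 152*Y(D(4, w(4))) = -142 - 38*√2*(-3)² = -142 - 38*√2*9 = -142 - 342*√2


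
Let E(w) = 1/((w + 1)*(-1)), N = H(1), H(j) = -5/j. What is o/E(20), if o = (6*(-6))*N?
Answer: -3780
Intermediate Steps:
N = -5 (N = -5/1 = -5*1 = -5)
E(w) = 1/(-1 - w) (E(w) = 1/((1 + w)*(-1)) = 1/(-1 - w))
o = 180 (o = (6*(-6))*(-5) = -36*(-5) = 180)
o/E(20) = 180/((-1/(1 + 20))) = 180/((-1/21)) = 180/((-1*1/21)) = 180/(-1/21) = 180*(-21) = -3780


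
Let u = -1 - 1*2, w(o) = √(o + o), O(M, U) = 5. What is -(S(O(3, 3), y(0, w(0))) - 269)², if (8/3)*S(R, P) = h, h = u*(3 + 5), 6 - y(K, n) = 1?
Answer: -77284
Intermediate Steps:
w(o) = √2*√o (w(o) = √(2*o) = √2*√o)
u = -3 (u = -1 - 2 = -3)
y(K, n) = 5 (y(K, n) = 6 - 1*1 = 6 - 1 = 5)
h = -24 (h = -3*(3 + 5) = -3*8 = -24)
S(R, P) = -9 (S(R, P) = (3/8)*(-24) = -9)
-(S(O(3, 3), y(0, w(0))) - 269)² = -(-9 - 269)² = -1*(-278)² = -1*77284 = -77284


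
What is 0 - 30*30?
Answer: -900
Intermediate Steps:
0 - 30*30 = 0 - 900 = -900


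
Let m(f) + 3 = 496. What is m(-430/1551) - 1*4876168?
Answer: -4875675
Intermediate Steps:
m(f) = 493 (m(f) = -3 + 496 = 493)
m(-430/1551) - 1*4876168 = 493 - 1*4876168 = 493 - 4876168 = -4875675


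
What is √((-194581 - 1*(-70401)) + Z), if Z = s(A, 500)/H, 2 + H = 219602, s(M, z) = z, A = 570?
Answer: 5*I*√665386231/366 ≈ 352.39*I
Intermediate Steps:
H = 219600 (H = -2 + 219602 = 219600)
Z = 5/2196 (Z = 500/219600 = 500*(1/219600) = 5/2196 ≈ 0.0022769)
√((-194581 - 1*(-70401)) + Z) = √((-194581 - 1*(-70401)) + 5/2196) = √((-194581 + 70401) + 5/2196) = √(-124180 + 5/2196) = √(-272699275/2196) = 5*I*√665386231/366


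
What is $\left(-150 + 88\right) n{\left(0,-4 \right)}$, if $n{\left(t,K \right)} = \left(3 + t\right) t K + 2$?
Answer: $-124$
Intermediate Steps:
$n{\left(t,K \right)} = 2 + K t \left(3 + t\right)$ ($n{\left(t,K \right)} = t \left(3 + t\right) K + 2 = K t \left(3 + t\right) + 2 = 2 + K t \left(3 + t\right)$)
$\left(-150 + 88\right) n{\left(0,-4 \right)} = \left(-150 + 88\right) \left(2 - 4 \cdot 0^{2} + 3 \left(-4\right) 0\right) = - 62 \left(2 - 0 + 0\right) = - 62 \left(2 + 0 + 0\right) = \left(-62\right) 2 = -124$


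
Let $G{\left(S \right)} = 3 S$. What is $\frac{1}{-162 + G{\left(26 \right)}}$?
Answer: $- \frac{1}{84} \approx -0.011905$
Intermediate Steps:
$\frac{1}{-162 + G{\left(26 \right)}} = \frac{1}{-162 + 3 \cdot 26} = \frac{1}{-162 + 78} = \frac{1}{-84} = - \frac{1}{84}$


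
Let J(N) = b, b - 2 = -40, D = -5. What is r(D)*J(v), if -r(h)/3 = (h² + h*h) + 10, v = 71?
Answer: 6840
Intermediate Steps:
r(h) = -30 - 6*h² (r(h) = -3*((h² + h*h) + 10) = -3*((h² + h²) + 10) = -3*(2*h² + 10) = -3*(10 + 2*h²) = -30 - 6*h²)
b = -38 (b = 2 - 40 = -38)
J(N) = -38
r(D)*J(v) = (-30 - 6*(-5)²)*(-38) = (-30 - 6*25)*(-38) = (-30 - 150)*(-38) = -180*(-38) = 6840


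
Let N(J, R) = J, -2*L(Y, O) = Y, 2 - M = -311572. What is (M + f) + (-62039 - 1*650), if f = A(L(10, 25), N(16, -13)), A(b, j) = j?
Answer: 248901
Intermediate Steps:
M = 311574 (M = 2 - 1*(-311572) = 2 + 311572 = 311574)
L(Y, O) = -Y/2
f = 16
(M + f) + (-62039 - 1*650) = (311574 + 16) + (-62039 - 1*650) = 311590 + (-62039 - 650) = 311590 - 62689 = 248901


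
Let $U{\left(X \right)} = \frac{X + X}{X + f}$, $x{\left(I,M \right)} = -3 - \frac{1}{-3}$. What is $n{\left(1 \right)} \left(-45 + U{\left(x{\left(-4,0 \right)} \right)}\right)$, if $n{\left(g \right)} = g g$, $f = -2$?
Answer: $- \frac{307}{7} \approx -43.857$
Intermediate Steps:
$x{\left(I,M \right)} = - \frac{8}{3}$ ($x{\left(I,M \right)} = -3 - - \frac{1}{3} = -3 + \frac{1}{3} = - \frac{8}{3}$)
$n{\left(g \right)} = g^{2}$
$U{\left(X \right)} = \frac{2 X}{-2 + X}$ ($U{\left(X \right)} = \frac{X + X}{X - 2} = \frac{2 X}{-2 + X}$)
$n{\left(1 \right)} \left(-45 + U{\left(x{\left(-4,0 \right)} \right)}\right) = 1^{2} \left(-45 + 2 \left(- \frac{8}{3}\right) \frac{1}{-2 - \frac{8}{3}}\right) = 1 \left(-45 + 2 \left(- \frac{8}{3}\right) \frac{1}{- \frac{14}{3}}\right) = 1 \left(-45 + 2 \left(- \frac{8}{3}\right) \left(- \frac{3}{14}\right)\right) = 1 \left(-45 + \frac{8}{7}\right) = 1 \left(- \frac{307}{7}\right) = - \frac{307}{7}$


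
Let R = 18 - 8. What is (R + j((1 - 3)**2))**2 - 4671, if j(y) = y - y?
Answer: -4571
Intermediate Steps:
j(y) = 0
R = 10
(R + j((1 - 3)**2))**2 - 4671 = (10 + 0)**2 - 4671 = 10**2 - 4671 = 100 - 4671 = -4571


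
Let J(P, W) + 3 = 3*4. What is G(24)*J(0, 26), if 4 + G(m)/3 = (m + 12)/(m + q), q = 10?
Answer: -1350/17 ≈ -79.412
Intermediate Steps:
G(m) = -12 + 3*(12 + m)/(10 + m) (G(m) = -12 + 3*((m + 12)/(m + 10)) = -12 + 3*((12 + m)/(10 + m)) = -12 + 3*(12 + m)/(10 + m))
J(P, W) = 9 (J(P, W) = -3 + 3*4 = -3 + 12 = 9)
G(24)*J(0, 26) = (3*(-28 - 3*24)/(10 + 24))*9 = (3*(-28 - 72)/34)*9 = (3*(1/34)*(-100))*9 = -150/17*9 = -1350/17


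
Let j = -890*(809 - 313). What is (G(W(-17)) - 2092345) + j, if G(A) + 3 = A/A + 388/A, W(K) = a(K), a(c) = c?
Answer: -43074767/17 ≈ -2.5338e+6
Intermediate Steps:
W(K) = K
j = -441440 (j = -890*496 = -441440)
G(A) = -2 + 388/A (G(A) = -3 + (A/A + 388/A) = -3 + (1 + 388/A) = -2 + 388/A)
(G(W(-17)) - 2092345) + j = ((-2 + 388/(-17)) - 2092345) - 441440 = ((-2 + 388*(-1/17)) - 2092345) - 441440 = ((-2 - 388/17) - 2092345) - 441440 = (-422/17 - 2092345) - 441440 = -35570287/17 - 441440 = -43074767/17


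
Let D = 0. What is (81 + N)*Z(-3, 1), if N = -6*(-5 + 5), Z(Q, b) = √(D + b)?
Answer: 81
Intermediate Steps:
Z(Q, b) = √b (Z(Q, b) = √(0 + b) = √b)
N = 0 (N = -6*0 = 0)
(81 + N)*Z(-3, 1) = (81 + 0)*√1 = 81*1 = 81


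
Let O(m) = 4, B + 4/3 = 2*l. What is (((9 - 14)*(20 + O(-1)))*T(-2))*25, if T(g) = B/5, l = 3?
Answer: -2800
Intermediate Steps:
B = 14/3 (B = -4/3 + 2*3 = -4/3 + 6 = 14/3 ≈ 4.6667)
T(g) = 14/15 (T(g) = (14/3)/5 = (14/3)*(⅕) = 14/15)
(((9 - 14)*(20 + O(-1)))*T(-2))*25 = (((9 - 14)*(20 + 4))*(14/15))*25 = (-5*24*(14/15))*25 = -120*14/15*25 = -112*25 = -2800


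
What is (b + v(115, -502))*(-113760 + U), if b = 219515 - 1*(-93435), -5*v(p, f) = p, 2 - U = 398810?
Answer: -160396366536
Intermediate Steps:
U = -398808 (U = 2 - 1*398810 = 2 - 398810 = -398808)
v(p, f) = -p/5
b = 312950 (b = 219515 + 93435 = 312950)
(b + v(115, -502))*(-113760 + U) = (312950 - ⅕*115)*(-113760 - 398808) = (312950 - 23)*(-512568) = 312927*(-512568) = -160396366536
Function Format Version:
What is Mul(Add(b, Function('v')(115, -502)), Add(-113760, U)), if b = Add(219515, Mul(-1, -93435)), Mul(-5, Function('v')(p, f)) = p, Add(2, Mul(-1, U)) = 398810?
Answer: -160396366536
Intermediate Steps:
U = -398808 (U = Add(2, Mul(-1, 398810)) = Add(2, -398810) = -398808)
Function('v')(p, f) = Mul(Rational(-1, 5), p)
b = 312950 (b = Add(219515, 93435) = 312950)
Mul(Add(b, Function('v')(115, -502)), Add(-113760, U)) = Mul(Add(312950, Mul(Rational(-1, 5), 115)), Add(-113760, -398808)) = Mul(Add(312950, -23), -512568) = Mul(312927, -512568) = -160396366536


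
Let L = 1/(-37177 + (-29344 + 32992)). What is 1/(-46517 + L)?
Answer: -33529/1559668494 ≈ -2.1498e-5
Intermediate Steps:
L = -1/33529 (L = 1/(-37177 + 3648) = 1/(-33529) = -1/33529 ≈ -2.9825e-5)
1/(-46517 + L) = 1/(-46517 - 1/33529) = 1/(-1559668494/33529) = -33529/1559668494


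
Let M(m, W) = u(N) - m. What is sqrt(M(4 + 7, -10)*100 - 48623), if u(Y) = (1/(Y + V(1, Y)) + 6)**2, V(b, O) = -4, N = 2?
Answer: I*sqrt(46698) ≈ 216.1*I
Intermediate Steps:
u(Y) = (6 + 1/(-4 + Y))**2 (u(Y) = (1/(Y - 4) + 6)**2 = (1/(-4 + Y) + 6)**2 = (6 + 1/(-4 + Y))**2)
M(m, W) = 121/4 - m (M(m, W) = (-23 + 6*2)**2/(-4 + 2)**2 - m = (-23 + 12)**2/(-2)**2 - m = (-11)**2*(1/4) - m = 121*(1/4) - m = 121/4 - m)
sqrt(M(4 + 7, -10)*100 - 48623) = sqrt((121/4 - (4 + 7))*100 - 48623) = sqrt((121/4 - 1*11)*100 - 48623) = sqrt((121/4 - 11)*100 - 48623) = sqrt((77/4)*100 - 48623) = sqrt(1925 - 48623) = sqrt(-46698) = I*sqrt(46698)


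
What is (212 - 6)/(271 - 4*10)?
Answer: 206/231 ≈ 0.89178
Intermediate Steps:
(212 - 6)/(271 - 4*10) = 206/(271 - 40) = 206/231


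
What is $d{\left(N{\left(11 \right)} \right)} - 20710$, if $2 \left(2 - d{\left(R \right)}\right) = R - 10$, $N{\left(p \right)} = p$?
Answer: $- \frac{41417}{2} \approx -20709.0$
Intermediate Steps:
$d{\left(R \right)} = 7 - \frac{R}{2}$ ($d{\left(R \right)} = 2 - \frac{R - 10}{2} = 2 - \frac{-10 + R}{2} = 2 - \left(-5 + \frac{R}{2}\right) = 7 - \frac{R}{2}$)
$d{\left(N{\left(11 \right)} \right)} - 20710 = \left(7 - \frac{11}{2}\right) - 20710 = \frac{3}{2} - 20710 = - \frac{41417}{2}$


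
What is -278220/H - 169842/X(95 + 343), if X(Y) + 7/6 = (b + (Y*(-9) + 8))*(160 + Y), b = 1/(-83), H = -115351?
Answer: 335709382895016/135141206426855 ≈ 2.4841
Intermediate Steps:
b = -1/83 ≈ -0.012048
X(Y) = -7/6 + (160 + Y)*(663/83 - 9*Y) (X(Y) = -7/6 + (-1/83 + (Y*(-9) + 8))*(160 + Y) = -7/6 + (-1/83 + (-9*Y + 8))*(160 + Y) = -7/6 + (-1/83 + (8 - 9*Y))*(160 + Y) = -7/6 + (663/83 - 9*Y)*(160 + Y) = -7/6 + (160 + Y)*(663/83 - 9*Y))
-278220/H - 169842/X(95 + 343) = -278220/(-115351) - 169842/(635899/498 - 9*(95 + 343)² - 118857*(95 + 343)/83) = -278220*(-1/115351) - 169842/(635899/498 - 9*438² - 118857/83*438) = 278220/115351 - 169842/(635899/498 - 9*191844 - 52059366/83) = 278220/115351 - 169842/(635899/498 - 1726596 - 52059366/83) = 278220/115351 - 169842/(-1171565105/498) = 278220/115351 - 169842*(-498/1171565105) = 278220/115351 + 84581316/1171565105 = 335709382895016/135141206426855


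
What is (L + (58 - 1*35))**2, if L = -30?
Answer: 49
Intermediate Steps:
(L + (58 - 1*35))**2 = (-30 + (58 - 1*35))**2 = (-30 + (58 - 35))**2 = (-30 + 23)**2 = (-7)**2 = 49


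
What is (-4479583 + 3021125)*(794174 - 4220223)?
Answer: 4996748572442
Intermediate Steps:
(-4479583 + 3021125)*(794174 - 4220223) = -1458458*(-3426049) = 4996748572442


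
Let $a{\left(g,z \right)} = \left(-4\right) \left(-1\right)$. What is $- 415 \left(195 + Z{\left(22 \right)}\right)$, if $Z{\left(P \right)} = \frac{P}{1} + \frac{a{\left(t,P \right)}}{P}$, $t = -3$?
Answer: $- \frac{991435}{11} \approx -90131.0$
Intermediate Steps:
$a{\left(g,z \right)} = 4$
$Z{\left(P \right)} = P + \frac{4}{P}$ ($Z{\left(P \right)} = \frac{P}{1} + \frac{4}{P} = P 1 + \frac{4}{P} = P + \frac{4}{P}$)
$- 415 \left(195 + Z{\left(22 \right)}\right) = - 415 \left(195 + \left(22 + \frac{4}{22}\right)\right) = - 415 \left(195 + \left(22 + 4 \cdot \frac{1}{22}\right)\right) = - 415 \left(195 + \left(22 + \frac{2}{11}\right)\right) = - 415 \left(195 + \frac{244}{11}\right) = \left(-415\right) \frac{2389}{11} = - \frac{991435}{11}$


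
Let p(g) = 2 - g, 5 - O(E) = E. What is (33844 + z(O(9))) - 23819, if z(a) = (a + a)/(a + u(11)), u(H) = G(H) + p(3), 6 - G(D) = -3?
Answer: 10023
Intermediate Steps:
G(D) = 9 (G(D) = 6 - 1*(-3) = 6 + 3 = 9)
O(E) = 5 - E
u(H) = 8 (u(H) = 9 + (2 - 1*3) = 9 + (2 - 3) = 9 - 1 = 8)
z(a) = 2*a/(8 + a) (z(a) = (a + a)/(a + 8) = (2*a)/(8 + a) = 2*a/(8 + a))
(33844 + z(O(9))) - 23819 = (33844 + 2*(5 - 1*9)/(8 + (5 - 1*9))) - 23819 = (33844 + 2*(5 - 9)/(8 + (5 - 9))) - 23819 = (33844 + 2*(-4)/(8 - 4)) - 23819 = (33844 + 2*(-4)/4) - 23819 = (33844 + 2*(-4)*(1/4)) - 23819 = (33844 - 2) - 23819 = 33842 - 23819 = 10023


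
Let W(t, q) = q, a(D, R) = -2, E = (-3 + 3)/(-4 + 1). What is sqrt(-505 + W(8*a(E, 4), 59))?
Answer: I*sqrt(446) ≈ 21.119*I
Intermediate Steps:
E = 0 (E = 0/(-3) = 0*(-1/3) = 0)
sqrt(-505 + W(8*a(E, 4), 59)) = sqrt(-505 + 59) = sqrt(-446) = I*sqrt(446)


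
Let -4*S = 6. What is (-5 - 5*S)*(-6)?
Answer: -15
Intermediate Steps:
S = -3/2 (S = -¼*6 = -3/2 ≈ -1.5000)
(-5 - 5*S)*(-6) = (-5 - 5*(-3/2))*(-6) = (-5 + 15/2)*(-6) = (5/2)*(-6) = -15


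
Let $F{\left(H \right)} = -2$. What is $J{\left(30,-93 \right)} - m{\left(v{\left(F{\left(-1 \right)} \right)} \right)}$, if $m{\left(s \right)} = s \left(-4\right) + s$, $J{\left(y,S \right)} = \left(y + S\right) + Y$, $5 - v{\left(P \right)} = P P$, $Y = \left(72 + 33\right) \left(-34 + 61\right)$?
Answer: $2775$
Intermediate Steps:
$Y = 2835$ ($Y = 105 \cdot 27 = 2835$)
$v{\left(P \right)} = 5 - P^{2}$ ($v{\left(P \right)} = 5 - P P = 5 - P^{2}$)
$J{\left(y,S \right)} = 2835 + S + y$ ($J{\left(y,S \right)} = \left(y + S\right) + 2835 = \left(S + y\right) + 2835 = 2835 + S + y$)
$m{\left(s \right)} = - 3 s$ ($m{\left(s \right)} = - 4 s + s = - 3 s$)
$J{\left(30,-93 \right)} - m{\left(v{\left(F{\left(-1 \right)} \right)} \right)} = \left(2835 - 93 + 30\right) - - 3 \left(5 - \left(-2\right)^{2}\right) = 2772 - - 3 \left(5 - 4\right) = 2772 - \left(-3\right) 1 = 2772 - -3 = 2772 + 3 = 2775$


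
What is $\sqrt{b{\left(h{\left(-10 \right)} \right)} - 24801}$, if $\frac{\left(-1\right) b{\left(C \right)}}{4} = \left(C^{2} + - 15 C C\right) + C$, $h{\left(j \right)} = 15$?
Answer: $i \sqrt{12261} \approx 110.73 i$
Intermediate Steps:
$b{\left(C \right)} = - 4 C + 56 C^{2}$ ($b{\left(C \right)} = - 4 \left(\left(C^{2} + - 15 C C\right) + C\right) = - 4 \left(\left(C^{2} - 15 C^{2}\right) + C\right) = - 4 \left(- 14 C^{2} + C\right) = - 4 \left(C - 14 C^{2}\right) = - 4 C + 56 C^{2}$)
$\sqrt{b{\left(h{\left(-10 \right)} \right)} - 24801} = \sqrt{4 \cdot 15 \left(-1 + 14 \cdot 15\right) - 24801} = \sqrt{4 \cdot 15 \left(-1 + 210\right) - 24801} = \sqrt{4 \cdot 15 \cdot 209 - 24801} = \sqrt{12540 - 24801} = \sqrt{-12261} = i \sqrt{12261}$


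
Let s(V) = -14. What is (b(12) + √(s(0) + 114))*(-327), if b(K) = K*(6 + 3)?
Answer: -38586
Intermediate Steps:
b(K) = 9*K (b(K) = K*9 = 9*K)
(b(12) + √(s(0) + 114))*(-327) = (9*12 + √(-14 + 114))*(-327) = (108 + √100)*(-327) = (108 + 10)*(-327) = 118*(-327) = -38586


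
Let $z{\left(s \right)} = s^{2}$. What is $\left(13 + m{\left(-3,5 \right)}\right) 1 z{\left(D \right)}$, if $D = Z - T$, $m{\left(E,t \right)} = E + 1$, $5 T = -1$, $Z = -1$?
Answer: $\frac{176}{25} \approx 7.04$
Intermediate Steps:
$T = - \frac{1}{5}$ ($T = \frac{1}{5} \left(-1\right) = - \frac{1}{5} \approx -0.2$)
$m{\left(E,t \right)} = 1 + E$
$D = - \frac{4}{5}$ ($D = -1 - - \frac{1}{5} = -1 + \frac{1}{5} = - \frac{4}{5} \approx -0.8$)
$\left(13 + m{\left(-3,5 \right)}\right) 1 z{\left(D \right)} = \left(13 + \left(1 - 3\right)\right) 1 \left(- \frac{4}{5}\right)^{2} = \left(13 - 2\right) 1 \cdot \frac{16}{25} = 11 \cdot 1 \cdot \frac{16}{25} = 11 \cdot \frac{16}{25} = \frac{176}{25}$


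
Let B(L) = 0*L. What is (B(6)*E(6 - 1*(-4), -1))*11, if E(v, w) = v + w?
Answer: 0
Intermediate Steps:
B(L) = 0
(B(6)*E(6 - 1*(-4), -1))*11 = (0*((6 - 1*(-4)) - 1))*11 = (0*((6 + 4) - 1))*11 = (0*(10 - 1))*11 = (0*9)*11 = 0*11 = 0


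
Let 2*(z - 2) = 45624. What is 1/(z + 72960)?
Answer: 1/95774 ≈ 1.0441e-5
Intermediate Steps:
z = 22814 (z = 2 + (1/2)*45624 = 2 + 22812 = 22814)
1/(z + 72960) = 1/(22814 + 72960) = 1/95774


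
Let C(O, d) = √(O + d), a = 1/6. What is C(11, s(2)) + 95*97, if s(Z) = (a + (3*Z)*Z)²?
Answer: 9215 + 5*√229/6 ≈ 9227.6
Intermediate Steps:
a = ⅙ ≈ 0.16667
s(Z) = (⅙ + 3*Z²)² (s(Z) = (⅙ + (3*Z)*Z)² = (⅙ + 3*Z²)²)
C(11, s(2)) + 95*97 = √(11 + (1 + 18*2²)²/36) + 95*97 = √(11 + (1 + 18*4)²/36) + 9215 = √(11 + (1 + 72)²/36) + 9215 = √(11 + (1/36)*73²) + 9215 = √(11 + (1/36)*5329) + 9215 = √(11 + 5329/36) + 9215 = √(5725/36) + 9215 = 5*√229/6 + 9215 = 9215 + 5*√229/6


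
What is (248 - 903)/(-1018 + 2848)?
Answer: -131/366 ≈ -0.35792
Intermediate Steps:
(248 - 903)/(-1018 + 2848) = -655/1830 = -655*1/1830 = -131/366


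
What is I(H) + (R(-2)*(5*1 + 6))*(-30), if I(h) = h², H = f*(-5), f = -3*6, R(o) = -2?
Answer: 8760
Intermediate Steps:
f = -18
H = 90 (H = -18*(-5) = 90)
I(H) + (R(-2)*(5*1 + 6))*(-30) = 90² - 2*(5*1 + 6)*(-30) = 8100 - 2*(5 + 6)*(-30) = 8100 - 2*11*(-30) = 8100 - 22*(-30) = 8100 + 660 = 8760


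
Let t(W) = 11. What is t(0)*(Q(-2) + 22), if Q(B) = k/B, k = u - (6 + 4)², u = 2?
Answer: 781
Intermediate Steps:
k = -98 (k = 2 - (6 + 4)² = 2 - 1*10² = 2 - 1*100 = 2 - 100 = -98)
Q(B) = -98/B
t(0)*(Q(-2) + 22) = 11*(-98/(-2) + 22) = 11*(-98*(-½) + 22) = 11*(49 + 22) = 11*71 = 781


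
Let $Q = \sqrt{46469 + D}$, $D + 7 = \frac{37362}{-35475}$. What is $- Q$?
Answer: $- \frac{2 \sqrt{64966632302}}{2365} \approx -215.55$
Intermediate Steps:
$D = - \frac{95229}{11825}$ ($D = -7 + \frac{37362}{-35475} = -7 + 37362 \left(- \frac{1}{35475}\right) = -7 - \frac{12454}{11825} = - \frac{95229}{11825} \approx -8.0532$)
$Q = \frac{2 \sqrt{64966632302}}{2365}$ ($Q = \sqrt{46469 - \frac{95229}{11825}} = \sqrt{\frac{549400696}{11825}} = \frac{2 \sqrt{64966632302}}{2365} \approx 215.55$)
$- Q = - \frac{2 \sqrt{64966632302}}{2365}$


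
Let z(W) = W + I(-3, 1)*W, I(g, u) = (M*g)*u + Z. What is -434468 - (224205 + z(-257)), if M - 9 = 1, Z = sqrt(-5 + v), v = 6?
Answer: -665869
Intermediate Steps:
Z = 1 (Z = sqrt(-5 + 6) = sqrt(1) = 1)
M = 10 (M = 9 + 1 = 10)
I(g, u) = 1 + 10*g*u (I(g, u) = (10*g)*u + 1 = 10*g*u + 1 = 1 + 10*g*u)
z(W) = -28*W (z(W) = W + (1 + 10*(-3)*1)*W = W + (1 - 30)*W = W - 29*W = -28*W)
-434468 - (224205 + z(-257)) = -434468 - (224205 - 28*(-257)) = -434468 - (224205 + 7196) = -434468 - 1*231401 = -434468 - 231401 = -665869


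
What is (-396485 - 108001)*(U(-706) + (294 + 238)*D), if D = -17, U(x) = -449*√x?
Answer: 4562571384 + 226514214*I*√706 ≈ 4.5626e+9 + 6.0186e+9*I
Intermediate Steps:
(-396485 - 108001)*(U(-706) + (294 + 238)*D) = (-396485 - 108001)*(-449*I*√706 + (294 + 238)*(-17)) = -504486*(-449*I*√706 + 532*(-17)) = -504486*(-449*I*√706 - 9044) = -504486*(-9044 - 449*I*√706) = 4562571384 + 226514214*I*√706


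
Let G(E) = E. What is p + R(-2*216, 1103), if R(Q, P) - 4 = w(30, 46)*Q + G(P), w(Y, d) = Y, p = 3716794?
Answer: 3704941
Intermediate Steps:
R(Q, P) = 4 + P + 30*Q (R(Q, P) = 4 + (30*Q + P) = 4 + (P + 30*Q) = 4 + P + 30*Q)
p + R(-2*216, 1103) = 3716794 + (4 + 1103 + 30*(-2*216)) = 3716794 + (4 + 1103 + 30*(-432)) = 3716794 + (4 + 1103 - 12960) = 3716794 - 11853 = 3704941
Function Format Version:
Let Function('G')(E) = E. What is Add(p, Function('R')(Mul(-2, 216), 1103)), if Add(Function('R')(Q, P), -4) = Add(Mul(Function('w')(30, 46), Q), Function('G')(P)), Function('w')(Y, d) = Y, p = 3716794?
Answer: 3704941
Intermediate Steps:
Function('R')(Q, P) = Add(4, P, Mul(30, Q)) (Function('R')(Q, P) = Add(4, Add(Mul(30, Q), P)) = Add(4, Add(P, Mul(30, Q))) = Add(4, P, Mul(30, Q)))
Add(p, Function('R')(Mul(-2, 216), 1103)) = Add(3716794, Add(4, 1103, Mul(30, Mul(-2, 216)))) = Add(3716794, Add(4, 1103, Mul(30, -432))) = Add(3716794, Add(4, 1103, -12960)) = Add(3716794, -11853) = 3704941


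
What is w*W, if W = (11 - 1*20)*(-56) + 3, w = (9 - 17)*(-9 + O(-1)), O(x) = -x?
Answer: 32448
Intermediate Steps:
w = 64 (w = (9 - 17)*(-9 - 1*(-1)) = -8*(-9 + 1) = -8*(-8) = 64)
W = 507 (W = (11 - 20)*(-56) + 3 = -9*(-56) + 3 = 504 + 3 = 507)
w*W = 64*507 = 32448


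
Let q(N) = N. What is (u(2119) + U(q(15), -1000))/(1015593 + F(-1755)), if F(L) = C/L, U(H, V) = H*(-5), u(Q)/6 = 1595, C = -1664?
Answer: 1281825/137105183 ≈ 0.0093492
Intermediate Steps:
u(Q) = 9570 (u(Q) = 6*1595 = 9570)
U(H, V) = -5*H
F(L) = -1664/L
(u(2119) + U(q(15), -1000))/(1015593 + F(-1755)) = (9570 - 5*15)/(1015593 - 1664/(-1755)) = (9570 - 75)/(1015593 - 1664*(-1/1755)) = 9495/(1015593 + 128/135) = 9495/(137105183/135) = 9495*(135/137105183) = 1281825/137105183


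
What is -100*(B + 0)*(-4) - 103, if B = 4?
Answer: 1497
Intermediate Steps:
-100*(B + 0)*(-4) - 103 = -100*(4 + 0)*(-4) - 103 = -400*(-4) - 103 = -100*(-16) - 103 = 1600 - 103 = 1497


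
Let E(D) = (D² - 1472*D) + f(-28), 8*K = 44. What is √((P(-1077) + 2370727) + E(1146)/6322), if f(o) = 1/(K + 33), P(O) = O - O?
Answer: √140443344192383078/243397 ≈ 1539.7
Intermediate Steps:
K = 11/2 (K = (⅛)*44 = 11/2 ≈ 5.5000)
P(O) = 0
f(o) = 2/77 (f(o) = 1/(11/2 + 33) = 1/(77/2) = 2/77)
E(D) = 2/77 + D² - 1472*D (E(D) = (D² - 1472*D) + 2/77 = 2/77 + D² - 1472*D)
√((P(-1077) + 2370727) + E(1146)/6322) = √((0 + 2370727) + (2/77 + 1146² - 1472*1146)/6322) = √(2370727 + (2/77 + 1313316 - 1686912)*(1/6322)) = √(2370727 - 28766890/77*1/6322) = √(2370727 - 14383445/243397) = √(577013456174/243397) = √140443344192383078/243397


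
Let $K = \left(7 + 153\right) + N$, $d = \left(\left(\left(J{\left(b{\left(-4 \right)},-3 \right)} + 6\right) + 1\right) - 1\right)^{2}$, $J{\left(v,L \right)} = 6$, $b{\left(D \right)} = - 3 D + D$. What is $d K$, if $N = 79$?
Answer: $34416$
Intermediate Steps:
$b{\left(D \right)} = - 2 D$
$d = 144$ ($d = \left(\left(\left(6 + 6\right) + 1\right) - 1\right)^{2} = \left(\left(12 + 1\right) - 1\right)^{2} = \left(13 - 1\right)^{2} = 12^{2} = 144$)
$K = 239$ ($K = \left(7 + 153\right) + 79 = 160 + 79 = 239$)
$d K = 144 \cdot 239 = 34416$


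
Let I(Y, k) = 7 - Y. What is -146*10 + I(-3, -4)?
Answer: -1450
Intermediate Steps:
-146*10 + I(-3, -4) = -146*10 + (7 - 1*(-3)) = -1460 + (7 + 3) = -1460 + 10 = -1450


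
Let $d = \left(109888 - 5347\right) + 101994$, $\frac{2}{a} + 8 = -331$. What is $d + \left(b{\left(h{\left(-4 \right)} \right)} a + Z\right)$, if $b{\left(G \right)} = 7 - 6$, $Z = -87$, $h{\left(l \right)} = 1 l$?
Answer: $\frac{69985870}{339} \approx 2.0645 \cdot 10^{5}$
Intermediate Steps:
$h{\left(l \right)} = l$
$a = - \frac{2}{339}$ ($a = \frac{2}{-8 - 331} = \frac{2}{-339} = 2 \left(- \frac{1}{339}\right) = - \frac{2}{339} \approx -0.0058997$)
$b{\left(G \right)} = 1$ ($b{\left(G \right)} = 7 - 6 = 1$)
$d = 206535$ ($d = 104541 + 101994 = 206535$)
$d + \left(b{\left(h{\left(-4 \right)} \right)} a + Z\right) = 206535 + \left(1 \left(- \frac{2}{339}\right) - 87\right) = 206535 - \frac{29495}{339} = \frac{69985870}{339}$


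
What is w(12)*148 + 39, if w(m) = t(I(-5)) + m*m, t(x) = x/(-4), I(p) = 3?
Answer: 21240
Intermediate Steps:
t(x) = -x/4 (t(x) = x*(-1/4) = -x/4)
w(m) = -3/4 + m**2 (w(m) = -1/4*3 + m*m = -3/4 + m**2)
w(12)*148 + 39 = (-3/4 + 12**2)*148 + 39 = (-3/4 + 144)*148 + 39 = (573/4)*148 + 39 = 21201 + 39 = 21240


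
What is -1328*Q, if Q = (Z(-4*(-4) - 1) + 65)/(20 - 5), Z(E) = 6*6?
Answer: -134128/15 ≈ -8941.9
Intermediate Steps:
Z(E) = 36
Q = 101/15 (Q = (36 + 65)/(20 - 5) = 101/15 ≈ 6.7333)
-1328*Q = -1328*101/15 = -134128/15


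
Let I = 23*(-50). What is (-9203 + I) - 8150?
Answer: -18503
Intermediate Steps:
I = -1150
(-9203 + I) - 8150 = (-9203 - 1150) - 8150 = -10353 - 8150 = -18503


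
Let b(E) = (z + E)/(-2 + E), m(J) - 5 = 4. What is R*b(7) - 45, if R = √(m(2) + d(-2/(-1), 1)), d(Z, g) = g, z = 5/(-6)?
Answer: -45 + 37*√10/30 ≈ -41.100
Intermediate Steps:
m(J) = 9 (m(J) = 5 + 4 = 9)
z = -⅚ (z = 5*(-⅙) = -⅚ ≈ -0.83333)
R = √10 (R = √(9 + 1) = √10 ≈ 3.1623)
b(E) = (-⅚ + E)/(-2 + E)
R*b(7) - 45 = √10*((-⅚ + 7)/(-2 + 7)) - 45 = √10*((37/6)/5) - 45 = √10*((⅕)*(37/6)) - 45 = √10*(37/30) - 45 = 37*√10/30 - 45 = -45 + 37*√10/30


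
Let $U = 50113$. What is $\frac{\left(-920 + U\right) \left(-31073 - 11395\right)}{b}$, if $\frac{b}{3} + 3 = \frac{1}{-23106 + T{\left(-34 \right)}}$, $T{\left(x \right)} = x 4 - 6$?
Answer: $\frac{16189351758784}{69745} \approx 2.3212 \cdot 10^{8}$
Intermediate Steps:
$T{\left(x \right)} = -6 + 4 x$ ($T{\left(x \right)} = 4 x - 6 = -6 + 4 x$)
$b = - \frac{209235}{23248}$ ($b = -9 + \frac{3}{-23106 + \left(-6 + 4 \left(-34\right)\right)} = -9 + \frac{3}{-23106 - 142} = -9 + \frac{3}{-23248} = -9 + 3 \left(- \frac{1}{23248}\right) = -9 - \frac{3}{23248} = - \frac{209235}{23248} \approx -9.0001$)
$\frac{\left(-920 + U\right) \left(-31073 - 11395\right)}{b} = \frac{\left(-920 + 50113\right) \left(-31073 - 11395\right)}{- \frac{209235}{23248}} = 49193 \left(-42468\right) \left(- \frac{23248}{209235}\right) = \left(-2089128324\right) \left(- \frac{23248}{209235}\right) = \frac{16189351758784}{69745}$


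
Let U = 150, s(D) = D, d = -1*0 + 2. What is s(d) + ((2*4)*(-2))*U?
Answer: -2398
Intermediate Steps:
d = 2 (d = 0 + 2 = 2)
s(d) + ((2*4)*(-2))*U = 2 + ((2*4)*(-2))*150 = 2 + (8*(-2))*150 = 2 - 16*150 = 2 - 2400 = -2398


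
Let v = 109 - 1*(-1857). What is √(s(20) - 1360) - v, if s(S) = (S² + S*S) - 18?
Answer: -1966 + 17*I*√2 ≈ -1966.0 + 24.042*I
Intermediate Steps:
s(S) = -18 + 2*S² (s(S) = (S² + S²) - 18 = 2*S² - 18 = -18 + 2*S²)
v = 1966 (v = 109 + 1857 = 1966)
√(s(20) - 1360) - v = √((-18 + 2*20²) - 1360) - 1*1966 = √((-18 + 2*400) - 1360) - 1966 = √((-18 + 800) - 1360) - 1966 = √(782 - 1360) - 1966 = √(-578) - 1966 = 17*I*√2 - 1966 = -1966 + 17*I*√2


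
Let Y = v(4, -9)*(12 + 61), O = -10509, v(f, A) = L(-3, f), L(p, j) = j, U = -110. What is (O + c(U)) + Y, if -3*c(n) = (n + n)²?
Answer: -79051/3 ≈ -26350.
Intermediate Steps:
c(n) = -4*n²/3 (c(n) = -(n + n)²/3 = -4*n²/3)
v(f, A) = f
Y = 292 (Y = 4*(12 + 61) = 4*73 = 292)
(O + c(U)) + Y = (-10509 - 4/3*(-110)²) + 292 = (-10509 - 4/3*12100) + 292 = (-10509 - 48400/3) + 292 = -79927/3 + 292 = -79051/3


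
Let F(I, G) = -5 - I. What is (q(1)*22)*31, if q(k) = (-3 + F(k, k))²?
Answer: 55242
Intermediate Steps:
q(k) = (-8 - k)² (q(k) = (-3 + (-5 - k))² = (-8 - k)²)
(q(1)*22)*31 = ((8 + 1)²*22)*31 = (9²*22)*31 = (81*22)*31 = 1782*31 = 55242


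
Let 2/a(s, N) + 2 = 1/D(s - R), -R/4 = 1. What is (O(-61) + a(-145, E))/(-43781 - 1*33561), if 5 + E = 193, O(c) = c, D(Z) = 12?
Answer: 1427/1778866 ≈ 0.00080220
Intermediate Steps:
R = -4 (R = -4*1 = -4)
E = 188 (E = -5 + 193 = 188)
a(s, N) = -24/23 (a(s, N) = 2/(-2 + 1/12) = 2/(-23/12) = 2*(-12/23) = -24/23)
(O(-61) + a(-145, E))/(-43781 - 1*33561) = (-61 - 24/23)/(-43781 - 1*33561) = -1427/(23*(-43781 - 33561)) = -1427/23/(-77342) = -1427/23*(-1/77342) = 1427/1778866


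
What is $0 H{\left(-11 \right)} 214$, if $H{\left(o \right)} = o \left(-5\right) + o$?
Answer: $0$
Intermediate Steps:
$H{\left(o \right)} = - 4 o$ ($H{\left(o \right)} = - 5 o + o = - 4 o$)
$0 H{\left(-11 \right)} 214 = 0 \left(\left(-4\right) \left(-11\right)\right) 214 = 0 \cdot 44 \cdot 214 = 0 \cdot 214 = 0$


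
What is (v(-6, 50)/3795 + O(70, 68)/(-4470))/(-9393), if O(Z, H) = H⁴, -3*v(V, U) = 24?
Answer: 8926552/17529105 ≈ 0.50924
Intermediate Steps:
v(V, U) = -8 (v(V, U) = -⅓*24 = -8)
(v(-6, 50)/3795 + O(70, 68)/(-4470))/(-9393) = (-8/3795 + 68⁴/(-4470))/(-9393) = (-8*1/3795 + 21381376*(-1/4470))*(-1/9393) = (-8/3795 - 10690688/2235)*(-1/9393) = -901581752/188485*(-1/9393) = 8926552/17529105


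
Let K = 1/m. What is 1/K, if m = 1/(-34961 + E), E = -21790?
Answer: -1/56751 ≈ -1.7621e-5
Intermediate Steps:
m = -1/56751 (m = 1/(-34961 - 21790) = 1/(-56751) = -1/56751 ≈ -1.7621e-5)
K = -56751 (K = 1/(-1/56751) = -56751)
1/K = 1/(-56751) = -1/56751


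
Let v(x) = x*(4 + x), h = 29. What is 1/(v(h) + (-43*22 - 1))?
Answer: 1/10 ≈ 0.10000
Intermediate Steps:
1/(v(h) + (-43*22 - 1)) = 1/(29*(4 + 29) + (-43*22 - 1)) = 1/(29*33 + (-946 - 1)) = 1/(957 - 947) = 1/10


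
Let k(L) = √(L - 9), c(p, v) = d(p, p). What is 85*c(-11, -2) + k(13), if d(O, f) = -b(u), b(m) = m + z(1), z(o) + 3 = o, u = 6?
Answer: -338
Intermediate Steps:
z(o) = -3 + o
b(m) = -2 + m (b(m) = m + (-3 + 1) = m - 2 = -2 + m)
d(O, f) = -4 (d(O, f) = -(-2 + 6) = -1*4 = -4)
c(p, v) = -4
k(L) = √(-9 + L)
85*c(-11, -2) + k(13) = 85*(-4) + √(-9 + 13) = -340 + √4 = -340 + 2 = -338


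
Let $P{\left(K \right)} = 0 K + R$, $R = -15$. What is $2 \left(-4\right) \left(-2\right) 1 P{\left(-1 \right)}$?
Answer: $-240$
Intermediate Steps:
$P{\left(K \right)} = -15$ ($P{\left(K \right)} = 0 K - 15 = 0 - 15 = -15$)
$2 \left(-4\right) \left(-2\right) 1 P{\left(-1 \right)} = 2 \left(-4\right) \left(-2\right) 1 \left(-15\right) = \left(-8\right) \left(-2\right) 1 \left(-15\right) = 16 \cdot 1 \left(-15\right) = 16 \left(-15\right) = -240$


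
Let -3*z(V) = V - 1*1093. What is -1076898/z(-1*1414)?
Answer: -3230694/2507 ≈ -1288.7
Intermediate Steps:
z(V) = 1093/3 - V/3 (z(V) = -(V - 1*1093)/3 = -(V - 1093)/3 = -(-1093 + V)/3 = 1093/3 - V/3)
-1076898/z(-1*1414) = -1076898/(1093/3 - (-1)*1414/3) = -1076898/(1093/3 - ⅓*(-1414)) = -1076898/(1093/3 + 1414/3) = -1076898/2507/3 = -1076898*3/2507 = -3230694/2507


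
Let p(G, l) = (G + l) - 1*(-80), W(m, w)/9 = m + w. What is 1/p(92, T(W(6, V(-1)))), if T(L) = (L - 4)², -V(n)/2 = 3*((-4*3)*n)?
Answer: 1/357776 ≈ 2.7950e-6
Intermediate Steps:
V(n) = 72*n (V(n) = -6*(-4*3)*n = -6*(-12*n) = -(-72)*n = 72*n)
W(m, w) = 9*m + 9*w (W(m, w) = 9*(m + w) = 9*m + 9*w)
T(L) = (-4 + L)²
p(G, l) = 80 + G + l (p(G, l) = (G + l) + 80 = 80 + G + l)
1/p(92, T(W(6, V(-1)))) = 1/(80 + 92 + (-4 + (9*6 + 9*(72*(-1))))²) = 1/(80 + 92 + (-4 + (54 + 9*(-72)))²) = 1/(80 + 92 + (-4 + (54 - 648))²) = 1/(80 + 92 + (-4 - 594)²) = 1/(80 + 92 + (-598)²) = 1/(80 + 92 + 357604) = 1/357776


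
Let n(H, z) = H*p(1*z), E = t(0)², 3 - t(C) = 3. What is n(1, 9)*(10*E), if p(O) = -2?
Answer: 0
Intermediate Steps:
t(C) = 0 (t(C) = 3 - 1*3 = 3 - 3 = 0)
E = 0 (E = 0² = 0)
n(H, z) = -2*H (n(H, z) = H*(-2) = -2*H)
n(1, 9)*(10*E) = (-2*1)*(10*0) = -2*0 = 0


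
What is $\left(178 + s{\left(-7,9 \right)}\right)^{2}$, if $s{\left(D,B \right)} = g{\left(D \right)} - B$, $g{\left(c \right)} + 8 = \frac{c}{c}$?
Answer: $26244$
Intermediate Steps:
$g{\left(c \right)} = -7$ ($g{\left(c \right)} = -8 + \frac{c}{c} = -8 + 1 = -7$)
$s{\left(D,B \right)} = -7 - B$
$\left(178 + s{\left(-7,9 \right)}\right)^{2} = \left(178 - 16\right)^{2} = 162^{2} = 26244$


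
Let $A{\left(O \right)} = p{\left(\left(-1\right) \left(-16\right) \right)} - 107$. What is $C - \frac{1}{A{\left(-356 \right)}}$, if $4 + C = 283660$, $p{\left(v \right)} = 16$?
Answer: $\frac{25812697}{91} \approx 2.8366 \cdot 10^{5}$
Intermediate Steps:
$C = 283656$ ($C = -4 + 283660 = 283656$)
$A{\left(O \right)} = -91$ ($A{\left(O \right)} = 16 - 107 = -91$)
$C - \frac{1}{A{\left(-356 \right)}} = 283656 - \frac{1}{-91} = 283656 - - \frac{1}{91} = 283656 + \frac{1}{91} = \frac{25812697}{91}$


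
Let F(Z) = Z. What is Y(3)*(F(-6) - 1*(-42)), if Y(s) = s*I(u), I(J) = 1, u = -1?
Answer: 108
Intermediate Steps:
Y(s) = s (Y(s) = s*1 = s)
Y(3)*(F(-6) - 1*(-42)) = 3*(-6 - 1*(-42)) = 3*(-6 + 42) = 3*36 = 108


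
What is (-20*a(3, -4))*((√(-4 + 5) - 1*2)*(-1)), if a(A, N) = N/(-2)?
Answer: -40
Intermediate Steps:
a(A, N) = -N/2 (a(A, N) = N*(-½) = -N/2)
(-20*a(3, -4))*((√(-4 + 5) - 1*2)*(-1)) = (-(-10)*(-4))*((√(-4 + 5) - 1*2)*(-1)) = (-20*2)*((√1 - 2)*(-1)) = -40*(1 - 2)*(-1) = -(-40)*(-1) = -40*1 = -40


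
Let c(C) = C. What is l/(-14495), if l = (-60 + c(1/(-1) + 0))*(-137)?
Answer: -8357/14495 ≈ -0.57654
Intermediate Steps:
l = 8357 (l = (-60 + (1/(-1) + 0))*(-137) = (-60 + (-1 + 0))*(-137) = (-60 - 1)*(-137) = -61*(-137) = 8357)
l/(-14495) = 8357/(-14495) = 8357*(-1/14495) = -8357/14495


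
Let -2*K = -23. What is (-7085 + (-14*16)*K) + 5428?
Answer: -4233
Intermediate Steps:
K = 23/2 (K = -½*(-23) = 23/2 ≈ 11.500)
(-7085 + (-14*16)*K) + 5428 = (-7085 - 14*16*(23/2)) + 5428 = (-7085 - 224*23/2) + 5428 = (-7085 - 2576) + 5428 = -9661 + 5428 = -4233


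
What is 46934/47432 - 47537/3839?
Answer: -94299789/8276884 ≈ -11.393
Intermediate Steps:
46934/47432 - 47537/3839 = 46934*(1/47432) - 47537*1/3839 = 23467/23716 - 47537/3839 = -94299789/8276884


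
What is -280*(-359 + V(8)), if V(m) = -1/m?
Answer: 100555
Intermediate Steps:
-280*(-359 + V(8)) = -280*(-359 - 1/8) = -280*(-359 - 1*⅛) = -280*(-359 - ⅛) = -280*(-2873/8) = 100555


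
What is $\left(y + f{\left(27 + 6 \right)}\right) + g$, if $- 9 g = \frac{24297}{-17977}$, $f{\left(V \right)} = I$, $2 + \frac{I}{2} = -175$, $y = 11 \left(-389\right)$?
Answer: $- \frac{249854224}{53931} \approx -4632.9$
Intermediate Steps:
$y = -4279$
$I = -354$ ($I = -4 + 2 \left(-175\right) = -4 - 350 = -354$)
$f{\left(V \right)} = -354$
$g = \frac{8099}{53931}$ ($g = - \frac{24297 \frac{1}{-17977}}{9} = - \frac{24297 \left(- \frac{1}{17977}\right)}{9} = \left(- \frac{1}{9}\right) \left(- \frac{24297}{17977}\right) = \frac{8099}{53931} \approx 0.15017$)
$\left(y + f{\left(27 + 6 \right)}\right) + g = \left(-4279 - 354\right) + \frac{8099}{53931} = -4633 + \frac{8099}{53931} = - \frac{249854224}{53931}$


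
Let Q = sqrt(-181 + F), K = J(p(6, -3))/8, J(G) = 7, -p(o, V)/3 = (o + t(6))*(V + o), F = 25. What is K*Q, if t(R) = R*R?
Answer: 7*I*sqrt(39)/4 ≈ 10.929*I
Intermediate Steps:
t(R) = R**2
p(o, V) = -3*(36 + o)*(V + o) (p(o, V) = -3*(o + 6**2)*(V + o) = -3*(o + 36)*(V + o) = -3*(36 + o)*(V + o))
K = 7/8 ≈ 0.87500
Q = 2*I*sqrt(39) (Q = sqrt(-181 + 25) = sqrt(-156) = 2*I*sqrt(39) ≈ 12.49*I)
K*Q = 7*(2*I*sqrt(39))/8 = 7*I*sqrt(39)/4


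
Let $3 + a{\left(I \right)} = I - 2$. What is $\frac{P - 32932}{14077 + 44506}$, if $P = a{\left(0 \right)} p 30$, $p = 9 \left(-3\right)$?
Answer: $- \frac{4126}{8369} \approx -0.49301$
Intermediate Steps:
$a{\left(I \right)} = -5 + I$ ($a{\left(I \right)} = -3 + \left(I - 2\right) = -3 + \left(-2 + I\right) = -5 + I$)
$p = -27$
$P = 4050$ ($P = \left(-5 + 0\right) \left(-27\right) 30 = \left(-5\right) \left(-27\right) 30 = 135 \cdot 30 = 4050$)
$\frac{P - 32932}{14077 + 44506} = \frac{4050 - 32932}{14077 + 44506} = - \frac{28882}{58583} = \left(-28882\right) \frac{1}{58583} = - \frac{4126}{8369}$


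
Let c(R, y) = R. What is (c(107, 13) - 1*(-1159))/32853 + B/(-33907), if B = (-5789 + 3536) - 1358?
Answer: 53852815/371315557 ≈ 0.14503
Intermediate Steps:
B = -3611 (B = -2253 - 1358 = -3611)
(c(107, 13) - 1*(-1159))/32853 + B/(-33907) = (107 - 1*(-1159))/32853 - 3611/(-33907) = (107 + 1159)*(1/32853) - 3611*(-1/33907) = 1266*(1/32853) + 3611/33907 = 422/10951 + 3611/33907 = 53852815/371315557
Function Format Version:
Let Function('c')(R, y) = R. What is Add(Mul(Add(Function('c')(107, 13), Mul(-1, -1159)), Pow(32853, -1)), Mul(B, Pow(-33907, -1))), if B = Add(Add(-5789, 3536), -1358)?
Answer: Rational(53852815, 371315557) ≈ 0.14503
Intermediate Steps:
B = -3611 (B = Add(-2253, -1358) = -3611)
Add(Mul(Add(Function('c')(107, 13), Mul(-1, -1159)), Pow(32853, -1)), Mul(B, Pow(-33907, -1))) = Add(Mul(Add(107, Mul(-1, -1159)), Pow(32853, -1)), Mul(-3611, Pow(-33907, -1))) = Add(Mul(Add(107, 1159), Rational(1, 32853)), Mul(-3611, Rational(-1, 33907))) = Add(Mul(1266, Rational(1, 32853)), Rational(3611, 33907)) = Add(Rational(422, 10951), Rational(3611, 33907)) = Rational(53852815, 371315557)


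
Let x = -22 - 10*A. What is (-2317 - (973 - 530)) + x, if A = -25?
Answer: -2532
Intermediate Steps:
x = 228 (x = -22 - 10*(-25) = -22 + 250 = 228)
(-2317 - (973 - 530)) + x = (-2317 - (973 - 530)) + 228 = (-2317 - 1*443) + 228 = (-2317 - 443) + 228 = -2760 + 228 = -2532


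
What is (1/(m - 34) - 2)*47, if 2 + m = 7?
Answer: -2773/29 ≈ -95.621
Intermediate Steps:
m = 5 (m = -2 + 7 = 5)
(1/(m - 34) - 2)*47 = (1/(5 - 34) - 2)*47 = (1/(-29) - 2)*47 = (-1/29 - 2)*47 = -59/29*47 = -2773/29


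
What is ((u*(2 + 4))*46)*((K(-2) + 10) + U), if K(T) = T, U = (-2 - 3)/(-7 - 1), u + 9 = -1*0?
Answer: -42849/2 ≈ -21425.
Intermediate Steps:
u = -9 (u = -9 - 1*0 = -9 + 0 = -9)
U = 5/8 (U = -5/(-8) = -5*(-⅛) = 5/8 ≈ 0.62500)
((u*(2 + 4))*46)*((K(-2) + 10) + U) = (-9*(2 + 4)*46)*((-2 + 10) + 5/8) = (-9*6*46)*(8 + 5/8) = -54*46*(69/8) = -2484*69/8 = -42849/2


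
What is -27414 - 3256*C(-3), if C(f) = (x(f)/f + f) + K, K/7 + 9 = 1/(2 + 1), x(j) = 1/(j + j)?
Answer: 1617334/9 ≈ 1.7970e+5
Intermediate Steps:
x(j) = 1/(2*j)
K = -182/3 (K = -63 + 7/(2 + 1) = -63 + 7/3 = -182/3 ≈ -60.667)
C(f) = -182/3 + f + 1/(2*f**2) (C(f) = ((1/(2*f))/f + f) - 182/3 = (1/(2*f**2) + f) - 182/3 = (f + 1/(2*f**2)) - 182/3 = -182/3 + f + 1/(2*f**2))
-27414 - 3256*C(-3) = -27414 - 3256*(-182/3 - 3 + (1/2)/(-3)**2) = -27414 - 3256*(-182/3 - 3 + (1/2)*(1/9)) = -27414 - 3256*(-182/3 - 3 + 1/18) = -27414 - 3256*(-1145/18) = -27414 + 1864060/9 = 1617334/9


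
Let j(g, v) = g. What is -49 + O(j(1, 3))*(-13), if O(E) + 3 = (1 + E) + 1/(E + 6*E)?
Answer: -265/7 ≈ -37.857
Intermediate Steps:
O(E) = -2 + E + 1/(7*E) (O(E) = -3 + ((1 + E) + 1/(E + 6*E)) = -3 + ((1 + E) + 1/(7*E)) = -3 + (1 + E + 1/(7*E)) = -2 + E + 1/(7*E))
-49 + O(j(1, 3))*(-13) = -49 + (-2 + 1 + (⅐)/1)*(-13) = -49 + (-2 + 1 + (⅐)*1)*(-13) = -49 + (-2 + 1 + ⅐)*(-13) = -49 - 6/7*(-13) = -49 + 78/7 = -265/7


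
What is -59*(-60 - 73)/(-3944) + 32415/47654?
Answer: -123048089/93973688 ≈ -1.3094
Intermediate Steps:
-59*(-60 - 73)/(-3944) + 32415/47654 = -59*(-133)*(-1/3944) + 32415*(1/47654) = 7847*(-1/3944) + 32415/47654 = -7847/3944 + 32415/47654 = -123048089/93973688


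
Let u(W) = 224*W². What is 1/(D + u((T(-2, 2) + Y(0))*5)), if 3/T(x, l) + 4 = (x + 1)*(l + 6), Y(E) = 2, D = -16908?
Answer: 1/242 ≈ 0.0041322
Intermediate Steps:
T(x, l) = 3/(-4 + (1 + x)*(6 + l)) (T(x, l) = 3/(-4 + (x + 1)*(l + 6)) = 3/(-4 + (1 + x)*(6 + l)))
1/(D + u((T(-2, 2) + Y(0))*5)) = 1/(-16908 + 224*((3/(2 + 2 + 6*(-2) + 2*(-2)) + 2)*5)²) = 1/(-16908 + 224*((3/(2 + 2 - 12 - 4) + 2)*5)²) = 1/(-16908 + 224*((3/(-12) + 2)*5)²) = 1/(-16908 + 224*((3*(-1/12) + 2)*5)²) = 1/(-16908 + 224*((-¼ + 2)*5)²) = 1/(-16908 + 224*((7/4)*5)²) = 1/(-16908 + 224*(35/4)²) = 1/(-16908 + 224*(1225/16)) = 1/(-16908 + 17150) = 1/242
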